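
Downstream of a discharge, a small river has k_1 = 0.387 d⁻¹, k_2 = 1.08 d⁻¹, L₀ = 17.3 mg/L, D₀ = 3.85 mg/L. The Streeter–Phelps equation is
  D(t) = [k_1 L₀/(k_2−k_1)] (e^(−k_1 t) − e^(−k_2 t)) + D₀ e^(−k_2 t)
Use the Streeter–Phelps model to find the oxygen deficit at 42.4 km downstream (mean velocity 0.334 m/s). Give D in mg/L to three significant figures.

Travel time t = x/v = 42.4 km / (0.334 m/s) = 42400 m / 0.334 m/s = 126900 s = 1.469 d.
k_1 L₀/(k_2−k_1) = 0.387×17.3/(1.08−0.387) = 6.695/0.6930 = 9.661 mg/L.
e^(−k_1 t) = e^(−0.387×1.469) = 0.5663; e^(−k_2 t) = e^(−1.08×1.469) = 0.2046.
D = 9.661 × (0.5663 − 0.2046) + 3.85 × 0.2046 = 3.495 + 0.7876 = 4.282 mg/L.

D ≈ 4.28 mg/L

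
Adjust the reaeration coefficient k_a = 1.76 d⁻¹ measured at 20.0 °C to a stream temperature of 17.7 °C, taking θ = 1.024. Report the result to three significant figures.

k_a ≈ 1.67 d⁻¹

k_a(T₂) = k_a(T₁) · θ^(T₂−T₁) = 1.76 × 1.024^(17.7−20.0)
= 1.76 × 1.024^-2.30 = 1.76 × 0.9469 = 1.667 d⁻¹.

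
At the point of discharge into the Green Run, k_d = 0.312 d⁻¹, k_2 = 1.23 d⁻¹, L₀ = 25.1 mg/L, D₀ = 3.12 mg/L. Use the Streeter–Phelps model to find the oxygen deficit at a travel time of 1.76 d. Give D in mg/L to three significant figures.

k_d L₀/(k_2−k_d) = 0.312×25.1/(1.23−0.312) = 7.831/0.9180 = 8.531 mg/L.
e^(−k_d t) = e^(−0.312×1.760) = 0.5775; e^(−k_2 t) = e^(−1.23×1.760) = 0.1148.
D = 8.531 × (0.5775 − 0.1148) + 3.12 × 0.1148 = 3.947 + 0.3581 = 4.305 mg/L.

D ≈ 4.31 mg/L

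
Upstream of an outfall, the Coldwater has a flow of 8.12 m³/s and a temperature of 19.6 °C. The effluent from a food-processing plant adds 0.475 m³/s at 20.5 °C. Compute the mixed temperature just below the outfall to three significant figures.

19.6 °C

Flow-weighted mixing: C = (Q_r C_r + Q_w C_w)/(Q_r + Q_w)
= (8.12×19.6 + 0.475×20.5)/(8.12 + 0.475) = 168.9/8.595 = 19.65 °C.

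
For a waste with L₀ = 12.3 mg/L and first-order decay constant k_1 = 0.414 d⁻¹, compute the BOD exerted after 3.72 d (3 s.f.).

y ≈ 9.66 mg/L

y_t = L₀(1 − e^(−k_1 t)) = 12.3 × (1 − e^(−0.414×3.72))
= 12.3 × (1 − 0.2144) = 12.3 × 0.7856 = 9.663 mg/L.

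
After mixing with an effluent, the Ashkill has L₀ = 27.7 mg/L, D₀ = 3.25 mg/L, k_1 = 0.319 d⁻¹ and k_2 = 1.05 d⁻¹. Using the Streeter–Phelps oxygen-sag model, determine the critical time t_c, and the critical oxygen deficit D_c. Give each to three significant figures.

t_c ≈ 1.20 d; D_c ≈ 5.74 mg/L

At the critical point dD/dt = 0, so k_1 L₀ e^(−k_1 t) = k_2 D. Substituting D(t) from the Streeter–Phelps equation and solving for t gives
t_c = ln[(k_2/k_1)(1 − D₀(k_2−k_1)/(k_1 L₀))] / (k_2−k_1).
Here k_2−k_1 = 0.7310 d⁻¹ and 1 − D₀(k_2−k_1)/(k_1 L₀) = 1 − 3.25×0.7310/(0.319×27.7) = 0.7311, so
t_c = ln(3.292 × 0.7311) / 0.7310 = 0.8782 / 0.7310 = 1.201 d.
D_c = (k_1/k_2) L₀ e^(−k_1 t_c) = (0.319/1.05) × 27.7 × e^(−0.319×1.201) = 0.3038 × 27.7 × 0.6817 = 5.736 mg/L.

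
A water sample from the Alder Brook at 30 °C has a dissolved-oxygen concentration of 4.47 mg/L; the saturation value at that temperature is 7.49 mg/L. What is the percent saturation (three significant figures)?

59.7 % saturation

% saturation = C/C_s × 100 = 4.47/7.49 × 100 = 59.7 %.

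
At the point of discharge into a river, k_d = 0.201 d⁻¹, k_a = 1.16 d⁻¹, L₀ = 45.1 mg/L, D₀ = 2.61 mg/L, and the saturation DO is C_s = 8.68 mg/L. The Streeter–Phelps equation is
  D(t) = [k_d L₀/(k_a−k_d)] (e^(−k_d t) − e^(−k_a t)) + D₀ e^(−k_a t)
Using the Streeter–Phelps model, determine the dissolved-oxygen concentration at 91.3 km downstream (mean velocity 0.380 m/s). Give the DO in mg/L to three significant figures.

Travel time t = x/v = 91.3 km / (0.380 m/s) = 91300 m / 0.380 m/s = 240300 s = 2.781 d.
k_d L₀/(k_a−k_d) = 0.201×45.1/(1.16−0.201) = 9.065/0.9590 = 9.453 mg/L.
e^(−k_d t) = e^(−0.201×2.781) = 0.5718; e^(−k_a t) = e^(−1.16×2.781) = 0.03973.
D = 9.453 × (0.5718 − 0.03973) + 2.61 × 0.03973 = 5.030 + 0.1037 = 5.133 mg/L.
DO = C_s − D = 8.68 − 5.133 = 3.547 mg/L.

DO ≈ 3.55 mg/L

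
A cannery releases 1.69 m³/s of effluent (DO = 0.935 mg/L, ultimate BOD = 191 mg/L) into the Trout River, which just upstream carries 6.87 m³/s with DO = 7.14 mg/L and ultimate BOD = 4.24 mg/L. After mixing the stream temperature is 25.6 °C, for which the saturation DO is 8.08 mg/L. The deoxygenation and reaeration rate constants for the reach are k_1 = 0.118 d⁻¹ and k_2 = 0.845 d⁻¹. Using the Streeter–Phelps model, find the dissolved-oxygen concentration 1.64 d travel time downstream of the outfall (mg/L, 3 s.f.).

DO ≈ 3.71 mg/L

Mixed DO = (6.87×7.14 + 1.69×0.935)/(6.87+1.69) = 50.63/8.560 = 5.915 mg/L.
Mixed L₀ = (6.87×4.24 + 1.69×191)/(8.560) = 351.9/8.560 = 41.11 mg/L.
Initial deficit D₀ = C_s − DO₀ = 8.08 − 5.915 = 2.165 mg/L.
D(1.64) = [0.118×41.11/(0.845−0.118)](e^(−0.118×1.64) − e^(−0.845×1.64)) + 2.165 e^(−0.845×1.64)
= 6.673 × (0.8241 − 0.2501) + 2.165 × 0.2501 = 4.371 mg/L.
DO = 8.08 − 4.371 = 3.709 mg/L.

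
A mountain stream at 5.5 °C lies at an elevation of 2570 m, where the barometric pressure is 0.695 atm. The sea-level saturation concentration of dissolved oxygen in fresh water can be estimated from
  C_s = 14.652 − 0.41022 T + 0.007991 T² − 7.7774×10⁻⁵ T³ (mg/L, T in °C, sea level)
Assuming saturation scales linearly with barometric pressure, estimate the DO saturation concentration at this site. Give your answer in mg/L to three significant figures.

At sea level: C_s = 14.652 − 0.41022×5.5 + 0.007991×5.5² − 7.7774×10⁻⁵×5.5³ = 12.62 mg/L.
Pressure correction: C_s' = 12.62 × 0.695 = 8.774 mg/L.

C_s ≈ 8.77 mg/L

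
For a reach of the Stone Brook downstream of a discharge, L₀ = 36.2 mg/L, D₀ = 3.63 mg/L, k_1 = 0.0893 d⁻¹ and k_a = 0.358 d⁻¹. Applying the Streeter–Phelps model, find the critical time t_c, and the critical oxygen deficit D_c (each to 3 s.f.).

t_c = [1/(k_a−k_1)] ln[(k_a/k_1)(1 − D₀(k_a−k_1)/(k_1 L₀))]
= [1/(0.358−0.0893)] ln[(0.358/0.0893)(1 − 3.63×0.2687/(0.0893×36.2))]
= (1/0.2687) ln[4.009 × 0.6983] = 3.722 × ln(2.799) = 3.722 × 1.029 = 3.831 d.
D_c = (k_1/k_a) L₀ e^(−k_1 t_c) = (0.0893/0.358) × 36.2 × e^(−0.0893×3.831) = 0.2494 × 36.2 × 0.7103 = 6.414 mg/L.

t_c ≈ 3.83 d; D_c ≈ 6.41 mg/L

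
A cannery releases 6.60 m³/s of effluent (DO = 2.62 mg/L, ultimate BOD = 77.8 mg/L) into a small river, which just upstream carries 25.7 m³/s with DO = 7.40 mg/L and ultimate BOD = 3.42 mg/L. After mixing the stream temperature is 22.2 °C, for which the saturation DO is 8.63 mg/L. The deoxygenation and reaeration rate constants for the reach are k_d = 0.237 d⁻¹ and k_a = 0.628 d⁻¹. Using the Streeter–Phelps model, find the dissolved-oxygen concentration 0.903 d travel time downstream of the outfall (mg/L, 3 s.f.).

DO ≈ 4.67 mg/L

Mixed DO = (25.7×7.40 + 6.60×2.62)/(25.7+6.60) = 207.5/32.30 = 6.423 mg/L.
Mixed L₀ = (25.7×3.42 + 6.60×77.8)/(32.30) = 601.4/32.30 = 18.62 mg/L.
Initial deficit D₀ = C_s − DO₀ = 8.63 − 6.423 = 2.207 mg/L.
D(0.903) = [0.237×18.62/(0.628−0.237)](e^(−0.237×0.903) − e^(−0.628×0.903)) + 2.207 e^(−0.628×0.903)
= 11.29 × (0.8073 − 0.5672) + 2.207 × 0.5672 = 3.962 mg/L.
DO = 8.63 − 3.962 = 4.668 mg/L.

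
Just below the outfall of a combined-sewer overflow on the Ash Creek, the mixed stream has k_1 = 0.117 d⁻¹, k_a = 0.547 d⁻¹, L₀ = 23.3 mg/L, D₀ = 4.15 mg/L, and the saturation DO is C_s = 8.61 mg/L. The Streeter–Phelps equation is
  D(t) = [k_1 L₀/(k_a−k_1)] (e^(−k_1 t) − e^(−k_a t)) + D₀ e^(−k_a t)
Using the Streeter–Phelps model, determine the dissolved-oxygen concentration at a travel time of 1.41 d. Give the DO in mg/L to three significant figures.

k_1 L₀/(k_a−k_1) = 0.117×23.3/(0.547−0.117) = 2.726/0.4300 = 6.340 mg/L.
e^(−k_1 t) = e^(−0.117×1.410) = 0.8479; e^(−k_a t) = e^(−0.547×1.410) = 0.4624.
D = 6.340 × (0.8479 − 0.4624) + 4.15 × 0.4624 = 2.444 + 1.919 = 4.363 mg/L.
DO = C_s − D = 8.61 − 4.363 = 4.247 mg/L.

DO ≈ 4.25 mg/L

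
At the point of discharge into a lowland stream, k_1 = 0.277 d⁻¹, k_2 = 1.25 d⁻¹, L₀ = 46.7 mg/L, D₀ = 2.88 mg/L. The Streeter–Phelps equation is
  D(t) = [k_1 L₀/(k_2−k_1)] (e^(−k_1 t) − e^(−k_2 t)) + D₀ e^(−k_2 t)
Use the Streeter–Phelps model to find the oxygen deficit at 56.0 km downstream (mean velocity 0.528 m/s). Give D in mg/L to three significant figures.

D ≈ 7.22 mg/L

Travel time t = x/v = 56.0 km / (0.528 m/s) = 56000 m / 0.528 m/s = 106100 s = 1.228 d.
k_1 L₀/(k_2−k_1) = 0.277×46.7/(1.25−0.277) = 12.94/0.9730 = 13.29 mg/L.
e^(−k_1 t) = e^(−0.277×1.228) = 0.7117; e^(−k_2 t) = e^(−1.25×1.228) = 0.2156.
D = 13.29 × (0.7117 − 0.2156) + 2.88 × 0.2156 = 6.597 + 0.6209 = 7.217 mg/L.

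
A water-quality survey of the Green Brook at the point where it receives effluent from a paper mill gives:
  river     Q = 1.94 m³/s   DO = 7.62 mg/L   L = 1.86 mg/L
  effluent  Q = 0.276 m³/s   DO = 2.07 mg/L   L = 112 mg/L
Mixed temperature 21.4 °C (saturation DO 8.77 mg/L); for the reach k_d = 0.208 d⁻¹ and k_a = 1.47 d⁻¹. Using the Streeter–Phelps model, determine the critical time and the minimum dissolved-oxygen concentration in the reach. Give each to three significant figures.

t_c ≈ 0.549 d; minimum DO ≈ 6.80 mg/L

Mixed DO = (1.94×7.62 + 0.276×2.07)/(1.94+0.276) = 15.35/2.216 = 6.929 mg/L.
Mixed L₀ = (1.94×1.86 + 0.276×112)/(2.216) = 34.52/2.216 = 15.58 mg/L.
Initial deficit D₀ = C_s − DO₀ = 8.77 − 6.929 = 1.841 mg/L.
t_c = (1/1.262) ln[(1.47/0.208)(1 − 1.841×1.262/(0.208×15.58))] = 0.7924 × ln(1.999) = 0.5489 d.
D_c = (0.208/1.47) × 15.58 × e^(−0.208×0.5489) = 0.1415 × 15.58 × 0.8921 = 1.966 mg/L.
Minimum DO = 8.77 − 1.966 = 6.804 mg/L.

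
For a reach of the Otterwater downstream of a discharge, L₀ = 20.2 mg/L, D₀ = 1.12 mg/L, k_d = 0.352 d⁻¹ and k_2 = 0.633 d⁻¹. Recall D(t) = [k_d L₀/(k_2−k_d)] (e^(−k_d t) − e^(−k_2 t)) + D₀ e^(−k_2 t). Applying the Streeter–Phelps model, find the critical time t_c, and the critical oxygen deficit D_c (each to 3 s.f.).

t_c = [1/(k_2−k_d)] ln[(k_2/k_d)(1 − D₀(k_2−k_d)/(k_d L₀))]
= [1/(0.633−0.352)] ln[(0.633/0.352)(1 − 1.12×0.2810/(0.352×20.2))]
= (1/0.2810) ln[1.798 × 0.9557] = 3.559 × ln(1.719) = 3.559 × 0.5416 = 1.927 d.
L(t_c) = L₀ e^(−k_d t_c) = 20.2 × 0.5074 = 10.25 mg/L, and at the critical point k_2 D_c = k_d L, so D_c = (0.352/0.633) × 10.25 = 5.700 mg/L.

t_c ≈ 1.93 d; D_c ≈ 5.70 mg/L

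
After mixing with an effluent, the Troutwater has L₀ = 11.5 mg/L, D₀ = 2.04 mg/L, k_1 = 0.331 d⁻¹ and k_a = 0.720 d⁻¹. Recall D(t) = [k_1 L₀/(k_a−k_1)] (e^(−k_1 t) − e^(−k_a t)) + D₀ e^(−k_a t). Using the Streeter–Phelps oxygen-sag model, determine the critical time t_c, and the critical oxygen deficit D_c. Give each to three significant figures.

At the critical point dD/dt = 0, so k_1 L₀ e^(−k_1 t) = k_a D. Substituting D(t) from the Streeter–Phelps equation and solving for t gives
t_c = ln[(k_a/k_1)(1 − D₀(k_a−k_1)/(k_1 L₀))] / (k_a−k_1).
Here k_a−k_1 = 0.3890 d⁻¹ and 1 − D₀(k_a−k_1)/(k_1 L₀) = 1 − 2.04×0.3890/(0.331×11.5) = 0.7915, so
t_c = ln(2.175 × 0.7915) / 0.3890 = 0.5433 / 0.3890 = 1.397 d.
L(t_c) = L₀ e^(−k_1 t_c) = 11.5 × 0.6298 = 7.243 mg/L, and at the critical point k_a D_c = k_1 L, so D_c = (0.331/0.720) × 7.243 = 3.330 mg/L.

t_c ≈ 1.40 d; D_c ≈ 3.33 mg/L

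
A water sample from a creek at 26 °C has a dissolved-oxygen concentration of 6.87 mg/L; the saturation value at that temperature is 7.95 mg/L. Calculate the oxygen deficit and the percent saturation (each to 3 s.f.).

D ≈ 1.08 mg/L; 86.4 % saturation

D = C_s − C = 7.95 − 6.87 = 1.08 mg/L.
% saturation = 6.87/7.95 × 100 = 86.4 %.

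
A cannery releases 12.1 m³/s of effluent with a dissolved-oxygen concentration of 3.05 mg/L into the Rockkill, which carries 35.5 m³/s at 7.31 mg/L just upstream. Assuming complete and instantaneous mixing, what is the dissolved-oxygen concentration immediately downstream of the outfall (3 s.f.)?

6.23 mg/L

Flow-weighted mixing: C = (Q_r C_r + Q_w C_w)/(Q_r + Q_w)
= (35.5×7.31 + 12.1×3.05)/(35.5 + 12.1) = 296.4/47.60 = 6.227 mg/L.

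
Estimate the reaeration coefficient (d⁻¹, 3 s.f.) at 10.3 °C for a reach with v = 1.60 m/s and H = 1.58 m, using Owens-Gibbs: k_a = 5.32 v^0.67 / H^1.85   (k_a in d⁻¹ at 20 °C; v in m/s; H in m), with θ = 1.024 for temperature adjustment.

k_a ≈ 2.48 d⁻¹

k_a(20) = 5.32 × 1.60^0.67 / 1.58^1.85 = 5.32 × 1.370 / 2.331 = 3.127 d⁻¹.
k_a(10.3) = 3.127 × 1.024^(10.3−20) = 3.127 × 0.7945 = 2.485 d⁻¹.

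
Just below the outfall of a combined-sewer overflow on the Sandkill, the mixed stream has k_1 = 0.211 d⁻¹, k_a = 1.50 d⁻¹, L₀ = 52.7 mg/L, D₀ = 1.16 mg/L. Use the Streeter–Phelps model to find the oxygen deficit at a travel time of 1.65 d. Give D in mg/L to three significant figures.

k_1 L₀/(k_a−k_1) = 0.211×52.7/(1.50−0.211) = 11.12/1.289 = 8.627 mg/L.
e^(−k_1 t) = e^(−0.211×1.650) = 0.7060; e^(−k_a t) = e^(−1.50×1.650) = 0.08416.
D = 8.627 × (0.7060 − 0.08416) + 1.16 × 0.08416 = 5.364 + 0.09763 = 5.462 mg/L.

D ≈ 5.46 mg/L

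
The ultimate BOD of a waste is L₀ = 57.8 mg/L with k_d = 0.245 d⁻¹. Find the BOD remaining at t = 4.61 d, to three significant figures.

L ≈ 18.7 mg/L

L_t = L₀ e^(−k_d t) = 57.8 × e^(−0.245×4.61) = 57.8 × 0.3232 = 18.68 mg/L.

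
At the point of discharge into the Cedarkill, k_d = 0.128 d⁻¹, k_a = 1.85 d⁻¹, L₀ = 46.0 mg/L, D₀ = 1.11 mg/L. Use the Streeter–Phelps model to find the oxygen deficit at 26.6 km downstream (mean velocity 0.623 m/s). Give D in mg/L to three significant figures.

Travel time t = x/v = 26.6 km / (0.623 m/s) = 26600 m / 0.623 m/s = 42700 s = 0.4942 d.
k_d L₀/(k_a−k_d) = 0.128×46.0/(1.85−0.128) = 5.888/1.722 = 3.419 mg/L.
e^(−k_d t) = e^(−0.128×0.4942) = 0.9387; e^(−k_a t) = e^(−1.85×0.4942) = 0.4008.
D = 3.419 × (0.9387 − 0.4008) + 1.11 × 0.4008 = 1.839 + 0.4449 = 2.284 mg/L.

D ≈ 2.28 mg/L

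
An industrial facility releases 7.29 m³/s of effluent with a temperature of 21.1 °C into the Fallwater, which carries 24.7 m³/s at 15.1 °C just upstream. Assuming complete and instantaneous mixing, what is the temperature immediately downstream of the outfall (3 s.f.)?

16.5 °C

Flow-weighted mixing: C = (Q_r C_r + Q_w C_w)/(Q_r + Q_w)
= (24.7×15.1 + 7.29×21.1)/(24.7 + 7.29) = 526.8/31.99 = 16.47 °C.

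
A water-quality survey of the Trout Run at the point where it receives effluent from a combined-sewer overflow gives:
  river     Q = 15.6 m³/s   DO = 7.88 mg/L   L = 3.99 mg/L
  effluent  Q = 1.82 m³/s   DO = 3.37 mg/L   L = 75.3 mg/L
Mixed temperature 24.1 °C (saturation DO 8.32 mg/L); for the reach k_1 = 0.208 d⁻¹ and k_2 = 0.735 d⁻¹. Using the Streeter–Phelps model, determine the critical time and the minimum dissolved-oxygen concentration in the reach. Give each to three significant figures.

Mixed DO = (15.6×7.88 + 1.82×3.37)/(15.6+1.82) = 129.1/17.42 = 7.409 mg/L.
Mixed L₀ = (15.6×3.99 + 1.82×75.3)/(17.42) = 199.3/17.42 = 11.44 mg/L.
Initial deficit D₀ = C_s − DO₀ = 8.32 − 7.409 = 0.9112 mg/L.
t_c = (1/0.5270) ln[(0.735/0.208)(1 − 0.9112×0.5270/(0.208×11.44))] = 1.898 × ln(2.821) = 1.968 d.
D_c = (0.208/0.735) × 11.44 × e^(−0.208×1.968) = 0.2830 × 11.44 × 0.6641 = 2.150 mg/L.
Minimum DO = 8.32 − 2.150 = 6.170 mg/L.

t_c ≈ 1.97 d; minimum DO ≈ 6.17 mg/L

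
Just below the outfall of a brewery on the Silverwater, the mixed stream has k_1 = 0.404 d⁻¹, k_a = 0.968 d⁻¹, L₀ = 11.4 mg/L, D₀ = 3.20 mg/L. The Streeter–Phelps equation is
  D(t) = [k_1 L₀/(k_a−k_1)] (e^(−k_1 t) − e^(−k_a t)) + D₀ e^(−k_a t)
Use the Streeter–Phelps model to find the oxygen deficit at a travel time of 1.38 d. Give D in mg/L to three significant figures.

k_1 L₀/(k_a−k_1) = 0.404×11.4/(0.968−0.404) = 4.606/0.5640 = 8.166 mg/L.
e^(−k_1 t) = e^(−0.404×1.380) = 0.5726; e^(−k_a t) = e^(−0.968×1.380) = 0.2629.
D = 8.166 × (0.5726 − 0.2629) + 3.20 × 0.2629 = 2.529 + 0.8414 = 3.370 mg/L.

D ≈ 3.37 mg/L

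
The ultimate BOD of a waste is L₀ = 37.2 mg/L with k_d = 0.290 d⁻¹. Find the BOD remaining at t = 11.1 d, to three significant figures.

L ≈ 1.49 mg/L

L_t = L₀ e^(−k_d t) = 37.2 × e^(−0.290×11.1) = 37.2 × 0.04000 = 1.488 mg/L.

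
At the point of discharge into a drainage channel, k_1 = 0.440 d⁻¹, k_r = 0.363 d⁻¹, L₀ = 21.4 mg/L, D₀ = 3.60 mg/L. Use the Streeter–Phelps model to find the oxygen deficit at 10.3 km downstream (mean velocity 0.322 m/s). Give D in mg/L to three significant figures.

Travel time t = x/v = 10.3 km / (0.322 m/s) = 10300 m / 0.322 m/s = 31990 s = 0.3702 d.
k_1 L₀/(k_r−k_1) = 0.440×21.4/(0.363−0.440) = 9.416/-0.07700 = -122.3 mg/L.
e^(−k_1 t) = e^(−0.440×0.3702) = 0.8497; e^(−k_r t) = e^(−0.363×0.3702) = 0.8742.
D = -122.3 × (0.8497 − 0.8742) + 3.60 × 0.8742 = 3.005 + 3.147 = 6.152 mg/L.

D ≈ 6.15 mg/L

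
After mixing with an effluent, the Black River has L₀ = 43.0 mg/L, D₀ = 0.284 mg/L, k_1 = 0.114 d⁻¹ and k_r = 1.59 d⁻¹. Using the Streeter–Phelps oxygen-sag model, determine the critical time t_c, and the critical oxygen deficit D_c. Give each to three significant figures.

With k_r/k_1 = 13.95 and 1 − D₀(k_r−k_1)/(k_1 L₀) = 0.9145,
t_c = ln(13.95 × 0.9145) / (1.59 − 0.114) = ln(12.75) / 1.476 = 2.546/1.476 = 1.725 d.
L(t_c) = L₀ e^(−k_1 t_c) = 43.0 × 0.8215 = 35.32 mg/L, and at the critical point k_r D_c = k_1 L, so D_c = (0.114/1.59) × 35.32 = 2.533 mg/L.

t_c ≈ 1.72 d; D_c ≈ 2.53 mg/L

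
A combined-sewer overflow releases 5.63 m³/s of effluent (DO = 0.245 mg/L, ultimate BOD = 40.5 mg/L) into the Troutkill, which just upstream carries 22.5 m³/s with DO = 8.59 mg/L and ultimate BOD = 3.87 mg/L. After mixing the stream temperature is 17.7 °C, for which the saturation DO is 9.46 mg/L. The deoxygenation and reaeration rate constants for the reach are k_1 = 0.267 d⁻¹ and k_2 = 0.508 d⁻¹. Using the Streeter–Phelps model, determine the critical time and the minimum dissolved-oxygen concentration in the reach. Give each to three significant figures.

Mixed DO = (22.5×8.59 + 5.63×0.245)/(22.5+5.63) = 194.7/28.13 = 6.920 mg/L.
Mixed L₀ = (22.5×3.87 + 5.63×40.5)/(28.13) = 315.1/28.13 = 11.20 mg/L.
Initial deficit D₀ = C_s − DO₀ = 9.46 − 6.920 = 2.540 mg/L.
t_c = (1/0.2410) ln[(0.508/0.267)(1 − 2.540×0.2410/(0.267×11.20))] = 4.149 × ln(1.513) = 1.719 d.
D_c = (0.267/0.508) × 11.20 × e^(−0.267×1.719) = 0.5256 × 11.20 × 0.6320 = 3.721 mg/L.
Minimum DO = 9.46 − 3.721 = 5.739 mg/L.

t_c ≈ 1.72 d; minimum DO ≈ 5.74 mg/L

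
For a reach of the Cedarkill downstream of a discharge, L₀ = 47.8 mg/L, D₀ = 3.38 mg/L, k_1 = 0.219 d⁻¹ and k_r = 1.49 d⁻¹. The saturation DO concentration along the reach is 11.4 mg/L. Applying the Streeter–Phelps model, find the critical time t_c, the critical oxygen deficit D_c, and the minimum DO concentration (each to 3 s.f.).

t_c ≈ 1.09 d; D_c ≈ 5.53 mg/L; min DO ≈ 5.87 mg/L

With k_r/k_1 = 6.804 and 1 − D₀(k_r−k_1)/(k_1 L₀) = 0.5896,
t_c = ln(6.804 × 0.5896) / (1.49 − 0.219) = ln(4.012) / 1.271 = 1.389/1.271 = 1.093 d.
D_c = (k_1/k_r) L₀ e^(−k_1 t_c) = (0.219/1.49) × 47.8 × e^(−0.219×1.093) = 0.1470 × 47.8 × 0.7871 = 5.530 mg/L.
Minimum DO = C_s − D_c = 11.4 − 5.530 = 5.870 mg/L.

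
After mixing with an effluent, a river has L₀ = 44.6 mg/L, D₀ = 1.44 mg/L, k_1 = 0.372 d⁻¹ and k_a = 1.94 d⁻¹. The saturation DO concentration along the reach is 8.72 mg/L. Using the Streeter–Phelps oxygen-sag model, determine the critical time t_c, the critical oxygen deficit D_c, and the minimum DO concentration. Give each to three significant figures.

t_c ≈ 0.960 d; D_c ≈ 5.98 mg/L; min DO ≈ 2.74 mg/L

t_c = [1/(k_a−k_1)] ln[(k_a/k_1)(1 − D₀(k_a−k_1)/(k_1 L₀))]
= [1/(1.94−0.372)] ln[(1.94/0.372)(1 − 1.44×1.568/(0.372×44.6))]
= (1/1.568) ln[5.215 × 0.8639] = 0.6378 × ln(4.505) = 0.6378 × 1.505 = 0.9600 d.
L(t_c) = L₀ e^(−k_1 t_c) = 44.6 × 0.6997 = 31.21 mg/L, and at the critical point k_a D_c = k_1 L, so D_c = (0.372/1.94) × 31.21 = 5.984 mg/L.
Minimum DO = C_s − D_c = 8.72 − 5.984 = 2.736 mg/L.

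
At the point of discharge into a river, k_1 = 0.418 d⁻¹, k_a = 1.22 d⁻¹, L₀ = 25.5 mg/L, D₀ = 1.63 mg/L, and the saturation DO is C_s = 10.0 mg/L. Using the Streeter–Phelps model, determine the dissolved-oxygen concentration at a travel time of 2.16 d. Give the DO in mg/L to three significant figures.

k_1 L₀/(k_a−k_1) = 0.418×25.5/(1.22−0.418) = 10.66/0.8020 = 13.29 mg/L.
e^(−k_1 t) = e^(−0.418×2.160) = 0.4054; e^(−k_a t) = e^(−1.22×2.160) = 0.07170.
D = 13.29 × (0.4054 − 0.07170) + 1.63 × 0.07170 = 4.435 + 0.1169 = 4.552 mg/L.
DO = C_s − D = 10.0 − 4.552 = 5.448 mg/L.

DO ≈ 5.45 mg/L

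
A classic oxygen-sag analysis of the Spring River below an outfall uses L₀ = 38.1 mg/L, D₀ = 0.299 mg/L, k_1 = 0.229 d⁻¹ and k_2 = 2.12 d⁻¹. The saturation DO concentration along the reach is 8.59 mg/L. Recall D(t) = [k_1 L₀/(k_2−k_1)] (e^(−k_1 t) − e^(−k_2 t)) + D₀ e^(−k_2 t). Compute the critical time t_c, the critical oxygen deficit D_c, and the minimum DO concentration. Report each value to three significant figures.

At the critical point dD/dt = 0, so k_1 L₀ e^(−k_1 t) = k_2 D. Substituting D(t) from the Streeter–Phelps equation and solving for t gives
t_c = ln[(k_2/k_1)(1 − D₀(k_2−k_1)/(k_1 L₀))] / (k_2−k_1).
Here k_2−k_1 = 1.891 d⁻¹ and 1 − D₀(k_2−k_1)/(k_1 L₀) = 1 − 0.299×1.891/(0.229×38.1) = 0.9352, so
t_c = ln(9.258 × 0.9352) / 1.891 = 2.158 / 1.891 = 1.141 d.
L(t_c) = L₀ e^(−k_1 t_c) = 38.1 × 0.7700 = 29.34 mg/L, and at the critical point k_2 D_c = k_1 L, so D_c = (0.229/2.12) × 29.34 = 3.169 mg/L.
Minimum DO = C_s − D_c = 8.59 − 3.169 = 5.421 mg/L.

t_c ≈ 1.14 d; D_c ≈ 3.17 mg/L; min DO ≈ 5.42 mg/L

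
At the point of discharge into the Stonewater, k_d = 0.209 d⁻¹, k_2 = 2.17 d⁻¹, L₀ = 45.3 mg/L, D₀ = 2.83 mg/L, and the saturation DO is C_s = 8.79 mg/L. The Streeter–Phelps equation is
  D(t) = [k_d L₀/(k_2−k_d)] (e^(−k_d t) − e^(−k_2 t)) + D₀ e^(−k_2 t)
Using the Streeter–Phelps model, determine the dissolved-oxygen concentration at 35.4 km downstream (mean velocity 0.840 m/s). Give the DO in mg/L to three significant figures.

DO ≈ 5.12 mg/L

Travel time t = x/v = 35.4 km / (0.840 m/s) = 35400 m / 0.840 m/s = 42140 s = 0.4878 d.
k_d L₀/(k_2−k_d) = 0.209×45.3/(2.17−0.209) = 9.468/1.961 = 4.828 mg/L.
e^(−k_d t) = e^(−0.209×0.4878) = 0.9031; e^(−k_2 t) = e^(−2.17×0.4878) = 0.3470.
D = 4.828 × (0.9031 − 0.3470) + 2.83 × 0.3470 = 2.685 + 0.9820 = 3.667 mg/L.
DO = C_s − D = 8.79 − 3.667 = 5.123 mg/L.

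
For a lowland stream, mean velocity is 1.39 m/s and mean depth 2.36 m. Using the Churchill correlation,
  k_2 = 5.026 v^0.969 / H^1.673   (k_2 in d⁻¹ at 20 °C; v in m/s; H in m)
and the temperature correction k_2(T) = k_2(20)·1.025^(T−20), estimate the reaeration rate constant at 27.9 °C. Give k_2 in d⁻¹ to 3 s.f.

k_2(20) = 5.026 × 1.39^0.969 / 2.36^1.673 = 5.026 × 1.376 / 4.206 = 1.644 d⁻¹.
k_2(27.9) = 1.644 × 1.025^(27.9−20) = 1.644 × 1.215 = 1.998 d⁻¹.

k_2 ≈ 2.00 d⁻¹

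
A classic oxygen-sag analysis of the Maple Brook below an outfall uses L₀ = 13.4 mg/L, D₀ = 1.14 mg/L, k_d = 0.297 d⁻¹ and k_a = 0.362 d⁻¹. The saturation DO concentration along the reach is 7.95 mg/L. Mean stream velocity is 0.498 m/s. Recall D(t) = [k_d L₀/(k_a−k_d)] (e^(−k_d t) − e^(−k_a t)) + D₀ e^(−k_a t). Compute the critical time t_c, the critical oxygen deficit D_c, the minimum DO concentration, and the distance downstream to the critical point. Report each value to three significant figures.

With k_a/k_d = 1.219 and 1 − D₀(k_a−k_d)/(k_d L₀) = 0.9814,
t_c = ln(1.219 × 0.9814) / (0.362 − 0.297) = ln(1.196) / 0.06500 = 0.1791/0.06500 = 2.756 d.
L(t_c) = L₀ e^(−k_d t_c) = 13.4 × 0.4411 = 5.911 mg/L, and at the critical point k_a D_c = k_d L, so D_c = (0.297/0.362) × 5.911 = 4.850 mg/L.
Minimum DO = C_s − D_c = 7.95 − 4.850 = 3.100 mg/L.
x_c = v t_c = 0.498 m/s × 2.756 d × 86400 s/d = 118600 m ≈ 119 km.

t_c ≈ 2.76 d; D_c ≈ 4.85 mg/L; min DO ≈ 3.10 mg/L; x_c ≈ 119 km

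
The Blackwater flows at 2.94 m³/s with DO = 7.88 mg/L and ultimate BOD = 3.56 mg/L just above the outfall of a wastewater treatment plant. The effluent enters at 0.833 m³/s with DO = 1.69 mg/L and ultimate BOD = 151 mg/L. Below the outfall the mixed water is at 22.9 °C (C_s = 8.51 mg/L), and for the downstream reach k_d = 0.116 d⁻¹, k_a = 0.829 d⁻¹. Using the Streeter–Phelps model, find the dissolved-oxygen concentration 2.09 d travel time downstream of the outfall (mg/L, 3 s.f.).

Mixed DO = (2.94×7.88 + 0.833×1.69)/(2.94+0.833) = 24.57/3.773 = 6.513 mg/L.
Mixed L₀ = (2.94×3.56 + 0.833×151)/(3.773) = 136.2/3.773 = 36.11 mg/L.
Initial deficit D₀ = C_s − DO₀ = 8.51 − 6.513 = 1.997 mg/L.
D(2.09) = [0.116×36.11/(0.829−0.116)](e^(−0.116×2.09) − e^(−0.829×2.09)) + 1.997 e^(−0.829×2.09)
= 5.875 × (0.7847 − 0.1768) + 1.997 × 0.1768 = 3.924 mg/L.
DO = 8.51 − 3.924 = 4.586 mg/L.

DO ≈ 4.59 mg/L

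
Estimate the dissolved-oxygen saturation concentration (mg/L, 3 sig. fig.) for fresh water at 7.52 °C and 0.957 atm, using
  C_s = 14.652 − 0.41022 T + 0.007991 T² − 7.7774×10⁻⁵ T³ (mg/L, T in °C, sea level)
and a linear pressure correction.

At sea level: C_s = 14.652 − 0.41022×7.52 + 0.007991×7.52² − 7.7774×10⁻⁵×7.52³ = 11.99 mg/L.
Pressure correction: C_s' = 11.99 × 0.957 = 11.47 mg/L.

C_s ≈ 11.5 mg/L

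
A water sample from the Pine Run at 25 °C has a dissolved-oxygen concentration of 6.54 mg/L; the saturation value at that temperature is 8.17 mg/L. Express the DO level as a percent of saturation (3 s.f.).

80.0 % saturation

% saturation = C/C_s × 100 = 6.54/8.17 × 100 = 80.0 %.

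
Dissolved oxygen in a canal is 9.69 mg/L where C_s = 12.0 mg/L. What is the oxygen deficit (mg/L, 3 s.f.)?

D = C_s − C = 12.0 − 9.69 = 2.31 mg/L.

D ≈ 2.31 mg/L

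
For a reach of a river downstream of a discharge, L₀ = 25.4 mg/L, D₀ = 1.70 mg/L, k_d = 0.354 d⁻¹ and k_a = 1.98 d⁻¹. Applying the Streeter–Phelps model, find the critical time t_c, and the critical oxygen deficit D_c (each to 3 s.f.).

t_c ≈ 0.833 d; D_c ≈ 3.38 mg/L

At the critical point dD/dt = 0, so k_d L₀ e^(−k_d t) = k_a D. Substituting D(t) from the Streeter–Phelps equation and solving for t gives
t_c = ln[(k_a/k_d)(1 − D₀(k_a−k_d)/(k_d L₀))] / (k_a−k_d).
Here k_a−k_d = 1.626 d⁻¹ and 1 − D₀(k_a−k_d)/(k_d L₀) = 1 − 1.70×1.626/(0.354×25.4) = 0.6926, so
t_c = ln(5.593 × 0.6926) / 1.626 = 1.354 / 1.626 = 0.8329 d.
L(t_c) = L₀ e^(−k_d t_c) = 25.4 × 0.7447 = 18.91 mg/L, and at the critical point k_a D_c = k_d L, so D_c = (0.354/1.98) × 18.91 = 3.382 mg/L.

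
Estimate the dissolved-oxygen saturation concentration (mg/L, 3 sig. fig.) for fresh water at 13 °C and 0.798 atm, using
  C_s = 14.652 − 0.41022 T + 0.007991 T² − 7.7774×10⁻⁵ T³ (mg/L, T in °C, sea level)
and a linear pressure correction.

C_s ≈ 8.38 mg/L

At sea level: C_s = 14.652 − 0.41022×13 + 0.007991×13² − 7.7774×10⁻⁵×13³ = 10.50 mg/L.
Pressure correction: C_s' = 10.50 × 0.798 = 8.378 mg/L.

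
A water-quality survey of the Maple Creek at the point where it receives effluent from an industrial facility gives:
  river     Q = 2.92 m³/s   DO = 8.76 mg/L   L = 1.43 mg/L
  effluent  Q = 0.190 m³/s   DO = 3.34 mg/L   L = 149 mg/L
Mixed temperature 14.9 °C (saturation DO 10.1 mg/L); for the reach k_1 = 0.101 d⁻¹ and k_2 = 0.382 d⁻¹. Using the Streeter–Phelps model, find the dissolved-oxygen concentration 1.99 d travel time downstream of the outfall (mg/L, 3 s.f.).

DO ≈ 8.00 mg/L

Mixed DO = (2.92×8.76 + 0.190×3.34)/(2.92+0.190) = 26.21/3.110 = 8.429 mg/L.
Mixed L₀ = (2.92×1.43 + 0.190×149)/(3.110) = 32.49/3.110 = 10.45 mg/L.
Initial deficit D₀ = C_s − DO₀ = 10.1 − 8.429 = 1.671 mg/L.
D(1.99) = [0.101×10.45/(0.382−0.101)](e^(−0.101×1.99) − e^(−0.382×1.99)) + 1.671 e^(−0.382×1.99)
= 3.754 × (0.8179 − 0.4676) + 1.671 × 0.4676 = 2.097 mg/L.
DO = 10.1 − 2.097 = 8.003 mg/L.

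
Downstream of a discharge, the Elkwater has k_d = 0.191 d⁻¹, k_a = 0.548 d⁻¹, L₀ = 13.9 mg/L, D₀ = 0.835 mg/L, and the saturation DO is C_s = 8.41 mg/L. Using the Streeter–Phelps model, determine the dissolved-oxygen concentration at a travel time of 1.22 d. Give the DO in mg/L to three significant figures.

k_d L₀/(k_a−k_d) = 0.191×13.9/(0.548−0.191) = 2.655/0.3570 = 7.437 mg/L.
e^(−k_d t) = e^(−0.191×1.220) = 0.7921; e^(−k_a t) = e^(−0.548×1.220) = 0.5124.
D = 7.437 × (0.7921 − 0.5124) + 0.835 × 0.5124 = 2.080 + 0.4279 = 2.508 mg/L.
DO = C_s − D = 8.41 − 2.508 = 5.902 mg/L.

DO ≈ 5.90 mg/L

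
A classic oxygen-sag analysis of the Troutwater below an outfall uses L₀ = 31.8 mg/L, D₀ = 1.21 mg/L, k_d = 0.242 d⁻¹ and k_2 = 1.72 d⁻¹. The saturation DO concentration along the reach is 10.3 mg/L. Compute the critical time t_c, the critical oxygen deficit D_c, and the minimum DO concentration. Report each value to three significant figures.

At the critical point dD/dt = 0, so k_d L₀ e^(−k_d t) = k_2 D. Substituting D(t) from the Streeter–Phelps equation and solving for t gives
t_c = ln[(k_2/k_d)(1 − D₀(k_2−k_d)/(k_d L₀))] / (k_2−k_d).
Here k_2−k_d = 1.478 d⁻¹ and 1 − D₀(k_2−k_d)/(k_d L₀) = 1 − 1.21×1.478/(0.242×31.8) = 0.7676, so
t_c = ln(7.107 × 0.7676) / 1.478 = 1.697 / 1.478 = 1.148 d.
D_c = (k_d/k_2) L₀ e^(−k_d t_c) = (0.242/1.72) × 31.8 × e^(−0.242×1.148) = 0.1407 × 31.8 × 0.7574 = 3.389 mg/L.
Minimum DO = C_s − D_c = 10.3 − 3.389 = 6.911 mg/L.

t_c ≈ 1.15 d; D_c ≈ 3.39 mg/L; min DO ≈ 6.91 mg/L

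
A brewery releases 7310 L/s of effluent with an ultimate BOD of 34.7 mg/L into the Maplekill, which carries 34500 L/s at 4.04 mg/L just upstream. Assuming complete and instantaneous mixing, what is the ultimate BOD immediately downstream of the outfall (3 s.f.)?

Flow-weighted mixing: C = (Q_r C_r + Q_w C_w)/(Q_r + Q_w)
= (34500×4.04 + 7310×34.7)/(34500 + 7310) = 393000/41810 = 9.401 mg/L.

9.40 mg/L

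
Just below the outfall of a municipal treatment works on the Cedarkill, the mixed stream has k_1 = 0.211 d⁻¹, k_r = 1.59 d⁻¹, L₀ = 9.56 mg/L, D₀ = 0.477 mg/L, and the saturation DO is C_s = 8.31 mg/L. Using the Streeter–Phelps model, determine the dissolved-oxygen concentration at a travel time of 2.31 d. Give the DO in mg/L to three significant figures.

k_1 L₀/(k_r−k_1) = 0.211×9.56/(1.59−0.211) = 2.017/1.379 = 1.463 mg/L.
e^(−k_1 t) = e^(−0.211×2.310) = 0.6142; e^(−k_r t) = e^(−1.59×2.310) = 0.02540.
D = 1.463 × (0.6142 − 0.02540) + 0.477 × 0.02540 = 0.8613 + 0.01212 = 0.8734 mg/L.
DO = C_s − D = 8.31 − 0.8734 = 7.437 mg/L.

DO ≈ 7.44 mg/L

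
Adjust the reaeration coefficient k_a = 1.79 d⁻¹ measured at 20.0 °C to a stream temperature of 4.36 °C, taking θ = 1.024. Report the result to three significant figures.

k_a ≈ 1.24 d⁻¹

k_a(T₂) = k_a(T₁) · θ^(T₂−T₁) = 1.79 × 1.024^(4.36−20.0)
= 1.79 × 1.024^-15.6 = 1.79 × 0.6901 = 1.235 d⁻¹.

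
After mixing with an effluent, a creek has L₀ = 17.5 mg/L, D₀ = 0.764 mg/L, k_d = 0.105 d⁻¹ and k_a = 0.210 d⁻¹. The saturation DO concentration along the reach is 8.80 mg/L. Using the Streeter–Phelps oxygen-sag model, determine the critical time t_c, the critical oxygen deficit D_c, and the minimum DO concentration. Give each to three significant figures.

With k_a/k_d = 2.000 and 1 − D₀(k_a−k_d)/(k_d L₀) = 0.9563,
t_c = ln(2.000 × 0.9563) / (0.210 − 0.105) = ln(1.913) / 0.1050 = 0.6485/0.1050 = 6.176 d.
L(t_c) = L₀ e^(−k_d t_c) = 17.5 × 0.5228 = 9.149 mg/L, and at the critical point k_a D_c = k_d L, so D_c = (0.105/0.210) × 9.149 = 4.575 mg/L.
Minimum DO = C_s − D_c = 8.80 − 4.575 = 4.225 mg/L.

t_c ≈ 6.18 d; D_c ≈ 4.57 mg/L; min DO ≈ 4.23 mg/L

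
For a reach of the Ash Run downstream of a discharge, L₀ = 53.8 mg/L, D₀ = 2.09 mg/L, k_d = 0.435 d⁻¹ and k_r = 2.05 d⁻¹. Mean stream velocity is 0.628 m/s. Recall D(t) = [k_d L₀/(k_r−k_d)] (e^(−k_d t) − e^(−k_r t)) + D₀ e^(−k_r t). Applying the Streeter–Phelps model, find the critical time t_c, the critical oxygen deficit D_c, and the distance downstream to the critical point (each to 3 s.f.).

t_c ≈ 0.863 d; D_c ≈ 7.84 mg/L; x_c ≈ 46.9 km

At the critical point dD/dt = 0, so k_d L₀ e^(−k_d t) = k_r D. Substituting D(t) from the Streeter–Phelps equation and solving for t gives
t_c = ln[(k_r/k_d)(1 − D₀(k_r−k_d)/(k_d L₀))] / (k_r−k_d).
Here k_r−k_d = 1.615 d⁻¹ and 1 − D₀(k_r−k_d)/(k_d L₀) = 1 − 2.09×1.615/(0.435×53.8) = 0.8558, so
t_c = ln(4.713 × 0.8558) / 1.615 = 1.394 / 1.615 = 0.8635 d.
L(t_c) = L₀ e^(−k_d t_c) = 53.8 × 0.6869 = 36.95 mg/L, and at the critical point k_r D_c = k_d L, so D_c = (0.435/2.05) × 36.95 = 7.841 mg/L.
x_c = v t_c = 0.628 m/s × 0.8635 d × 86400 s/d = 46850 m ≈ 46.9 km.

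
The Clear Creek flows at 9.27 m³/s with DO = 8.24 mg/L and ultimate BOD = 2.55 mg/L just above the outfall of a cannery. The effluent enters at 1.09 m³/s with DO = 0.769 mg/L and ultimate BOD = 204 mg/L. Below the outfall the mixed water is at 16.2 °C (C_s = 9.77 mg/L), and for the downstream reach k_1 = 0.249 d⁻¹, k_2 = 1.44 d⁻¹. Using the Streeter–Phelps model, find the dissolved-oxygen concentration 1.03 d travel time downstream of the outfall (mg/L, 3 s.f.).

Mixed DO = (9.27×8.24 + 1.09×0.769)/(9.27+1.09) = 77.22/10.36 = 7.454 mg/L.
Mixed L₀ = (9.27×2.55 + 1.09×204)/(10.36) = 246.0/10.36 = 23.75 mg/L.
Initial deficit D₀ = C_s − DO₀ = 9.77 − 7.454 = 2.316 mg/L.
D(1.03) = [0.249×23.75/(1.44−0.249)](e^(−0.249×1.03) − e^(−1.44×1.03)) + 2.316 e^(−1.44×1.03)
= 4.964 × (0.7738 − 0.2269) + 2.316 × 0.2269 = 3.240 mg/L.
DO = 9.77 − 3.240 = 6.530 mg/L.

DO ≈ 6.53 mg/L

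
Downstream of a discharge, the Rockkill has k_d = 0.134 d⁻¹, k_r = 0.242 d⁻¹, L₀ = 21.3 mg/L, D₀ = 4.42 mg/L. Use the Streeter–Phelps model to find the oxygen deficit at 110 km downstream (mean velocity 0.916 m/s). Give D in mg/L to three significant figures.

Travel time t = x/v = 110 km / (0.916 m/s) = 110000 m / 0.916 m/s = 120100 s = 1.390 d.
k_d L₀/(k_r−k_d) = 0.134×21.3/(0.242−0.134) = 2.854/0.1080 = 26.43 mg/L.
e^(−k_d t) = e^(−0.134×1.390) = 0.8301; e^(−k_r t) = e^(−0.242×1.390) = 0.7144.
D = 26.43 × (0.8301 − 0.7144) + 4.42 × 0.7144 = 3.058 + 3.158 = 6.215 mg/L.

D ≈ 6.22 mg/L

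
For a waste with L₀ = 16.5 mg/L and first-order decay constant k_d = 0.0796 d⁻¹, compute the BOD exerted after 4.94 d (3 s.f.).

y_t = L₀(1 − e^(−k_d t)) = 16.5 × (1 − e^(−0.0796×4.94))
= 16.5 × (1 − 0.6749) = 16.5 × 0.3251 = 5.365 mg/L.

y ≈ 5.36 mg/L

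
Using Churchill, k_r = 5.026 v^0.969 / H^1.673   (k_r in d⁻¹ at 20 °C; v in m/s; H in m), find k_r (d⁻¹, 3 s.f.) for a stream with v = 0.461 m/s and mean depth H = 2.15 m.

k_r ≈ 0.659 d⁻¹

k_r = 5.026 × 0.461^0.969 / 2.15^1.673 = 5.026 × 0.4722 / 3.599 = 0.6594 d⁻¹.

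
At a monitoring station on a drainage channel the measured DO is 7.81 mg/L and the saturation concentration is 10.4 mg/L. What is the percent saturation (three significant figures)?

75.1 % saturation

% saturation = C/C_s × 100 = 7.81/10.4 × 100 = 75.1 %.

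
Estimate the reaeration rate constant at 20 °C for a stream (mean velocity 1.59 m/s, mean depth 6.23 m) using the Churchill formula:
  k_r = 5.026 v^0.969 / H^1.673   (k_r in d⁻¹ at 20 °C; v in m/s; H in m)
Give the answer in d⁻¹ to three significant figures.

k_r ≈ 0.369 d⁻¹

k_r = 5.026 × 1.59^0.969 / 6.23^1.673 = 5.026 × 1.567 / 21.34 = 0.3691 d⁻¹.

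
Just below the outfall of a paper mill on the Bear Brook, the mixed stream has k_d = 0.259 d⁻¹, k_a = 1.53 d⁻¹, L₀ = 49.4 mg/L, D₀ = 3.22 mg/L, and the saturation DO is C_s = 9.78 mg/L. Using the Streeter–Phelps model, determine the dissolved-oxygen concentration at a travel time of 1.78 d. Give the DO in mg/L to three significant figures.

DO ≈ 3.88 mg/L

k_d L₀/(k_a−k_d) = 0.259×49.4/(1.53−0.259) = 12.79/1.271 = 10.07 mg/L.
e^(−k_d t) = e^(−0.259×1.780) = 0.6306; e^(−k_a t) = e^(−1.53×1.780) = 0.06565.
D = 10.07 × (0.6306 − 0.06565) + 3.22 × 0.06565 = 5.687 + 0.2114 = 5.899 mg/L.
DO = C_s − D = 9.78 − 5.899 = 3.881 mg/L.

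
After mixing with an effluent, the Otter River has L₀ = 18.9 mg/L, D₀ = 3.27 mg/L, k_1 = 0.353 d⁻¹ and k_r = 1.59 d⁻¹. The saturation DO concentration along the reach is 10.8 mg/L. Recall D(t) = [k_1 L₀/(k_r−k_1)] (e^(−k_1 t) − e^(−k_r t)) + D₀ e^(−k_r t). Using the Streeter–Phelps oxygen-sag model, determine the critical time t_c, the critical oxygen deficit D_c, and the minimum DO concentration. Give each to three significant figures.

t_c = [1/(k_r−k_1)] ln[(k_r/k_1)(1 − D₀(k_r−k_1)/(k_1 L₀))]
= [1/(1.59−0.353)] ln[(1.59/0.353)(1 − 3.27×1.237/(0.353×18.9))]
= (1/1.237) ln[4.504 × 0.3937] = 0.8084 × ln(1.773) = 0.8084 × 0.5729 = 0.4631 d.
D_c = (k_1/k_r) L₀ e^(−k_1 t_c) = (0.353/1.59) × 18.9 × e^(−0.353×0.4631) = 0.2220 × 18.9 × 0.8492 = 3.563 mg/L.
Minimum DO = C_s − D_c = 10.8 − 3.563 = 7.237 mg/L.

t_c ≈ 0.463 d; D_c ≈ 3.56 mg/L; min DO ≈ 7.24 mg/L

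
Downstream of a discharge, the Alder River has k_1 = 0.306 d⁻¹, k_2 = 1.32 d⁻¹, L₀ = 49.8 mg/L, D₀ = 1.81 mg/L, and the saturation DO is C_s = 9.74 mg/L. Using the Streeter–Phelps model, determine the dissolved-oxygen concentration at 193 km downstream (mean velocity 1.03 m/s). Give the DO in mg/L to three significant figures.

Travel time t = x/v = 193 km / (1.03 m/s) = 193000 m / 1.03 m/s = 187400 s = 2.169 d.
k_1 L₀/(k_2−k_1) = 0.306×49.8/(1.32−0.306) = 15.24/1.014 = 15.03 mg/L.
e^(−k_1 t) = e^(−0.306×2.169) = 0.5150; e^(−k_2 t) = e^(−1.32×2.169) = 0.05711.
D = 15.03 × (0.5150 − 0.05711) + 1.81 × 0.05711 = 6.881 + 0.1034 = 6.984 mg/L.
DO = C_s − D = 9.74 − 6.984 = 2.756 mg/L.

DO ≈ 2.76 mg/L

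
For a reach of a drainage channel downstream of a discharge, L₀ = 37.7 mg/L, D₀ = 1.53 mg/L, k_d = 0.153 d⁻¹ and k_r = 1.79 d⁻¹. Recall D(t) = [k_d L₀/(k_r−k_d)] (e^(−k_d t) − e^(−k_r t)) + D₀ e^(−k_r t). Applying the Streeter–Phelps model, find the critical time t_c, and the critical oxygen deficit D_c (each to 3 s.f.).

t_c ≈ 1.15 d; D_c ≈ 2.70 mg/L

At the critical point dD/dt = 0, so k_d L₀ e^(−k_d t) = k_r D. Substituting D(t) from the Streeter–Phelps equation and solving for t gives
t_c = ln[(k_r/k_d)(1 − D₀(k_r−k_d)/(k_d L₀))] / (k_r−k_d).
Here k_r−k_d = 1.637 d⁻¹ and 1 − D₀(k_r−k_d)/(k_d L₀) = 1 − 1.53×1.637/(0.153×37.7) = 0.5658, so
t_c = ln(11.70 × 0.5658) / 1.637 = 1.890 / 1.637 = 1.155 d.
L(t_c) = L₀ e^(−k_d t_c) = 37.7 × 0.8381 = 31.60 mg/L, and at the critical point k_r D_c = k_d L, so D_c = (0.153/1.79) × 31.60 = 2.701 mg/L.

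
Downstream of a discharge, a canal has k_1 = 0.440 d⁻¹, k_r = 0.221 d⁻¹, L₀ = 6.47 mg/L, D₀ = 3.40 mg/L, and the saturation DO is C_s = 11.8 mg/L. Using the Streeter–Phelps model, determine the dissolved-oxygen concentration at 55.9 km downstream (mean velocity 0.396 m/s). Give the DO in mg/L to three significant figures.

Travel time t = x/v = 55.9 km / (0.396 m/s) = 55900 m / 0.396 m/s = 141200 s = 1.634 d.
k_1 L₀/(k_r−k_1) = 0.440×6.47/(0.221−0.440) = 2.847/-0.2190 = -13.00 mg/L.
e^(−k_1 t) = e^(−0.440×1.634) = 0.4873; e^(−k_r t) = e^(−0.221×1.634) = 0.6969.
D = -13.00 × (0.4873 − 0.6969) + 3.40 × 0.6969 = 2.725 + 2.370 = 5.095 mg/L.
DO = C_s − D = 11.8 − 5.095 = 6.705 mg/L.

DO ≈ 6.71 mg/L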